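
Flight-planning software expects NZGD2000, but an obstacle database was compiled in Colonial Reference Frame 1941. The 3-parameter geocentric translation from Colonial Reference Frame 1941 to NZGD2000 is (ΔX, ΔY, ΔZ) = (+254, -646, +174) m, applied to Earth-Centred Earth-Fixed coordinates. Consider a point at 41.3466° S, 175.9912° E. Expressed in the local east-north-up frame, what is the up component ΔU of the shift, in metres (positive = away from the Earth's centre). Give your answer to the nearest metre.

ΔU = -339 m

The local up (radial) axis is (cos φ cos λ, cos φ sin λ, sin φ), giving ΔU = -190.218 − 33.904 − 114.947 = -339.07 m.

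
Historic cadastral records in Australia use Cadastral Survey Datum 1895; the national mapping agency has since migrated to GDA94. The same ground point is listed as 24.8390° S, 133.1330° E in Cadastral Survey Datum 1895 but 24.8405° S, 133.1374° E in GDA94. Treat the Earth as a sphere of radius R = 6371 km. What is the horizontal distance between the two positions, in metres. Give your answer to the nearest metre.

474 m

Δφ = -24.8405° − -24.8390° = -0.0015°; Δλ = 133.1374° − 133.1330° = +0.0044°.
1° along a meridian = πR/180 = 111195 m.
ΔN = Δφ × 111195 = -166.8 m; ΔE = Δλ × 111195 × cos(-24.8390°) = +0.0044 × 111195 × 0.907492 = 444.0 m.
Distance = √(ΔE² + ΔN²) = √(444.0² + (-166.8)²) = 474.3 m.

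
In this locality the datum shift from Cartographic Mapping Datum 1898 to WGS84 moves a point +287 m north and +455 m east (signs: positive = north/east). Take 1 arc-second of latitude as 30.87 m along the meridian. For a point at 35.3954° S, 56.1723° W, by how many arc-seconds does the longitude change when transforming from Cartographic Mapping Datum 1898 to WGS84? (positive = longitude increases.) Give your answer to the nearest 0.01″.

At latitude -35.3954°, cos φ = 0.815174.
1″ of longitude at this latitude = 30.87 × cos φ = 25.1644 m, so Δλ = 455.0 / 25.1644 = 18.081″.

Δλ = 18.08″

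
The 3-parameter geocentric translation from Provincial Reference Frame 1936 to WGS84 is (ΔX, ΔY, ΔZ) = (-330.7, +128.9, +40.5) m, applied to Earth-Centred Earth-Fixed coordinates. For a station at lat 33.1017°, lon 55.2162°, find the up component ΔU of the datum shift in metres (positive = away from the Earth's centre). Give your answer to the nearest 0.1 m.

ΔU = -47.2 m

At φ = 33.1017°, λ = 55.2162°: sin φ = 0.546127, cos φ = 0.837703, sin λ = 0.821311, cos λ = 0.570481.
ΔU = cos φ cos λ·ΔX + cos φ sin λ·ΔY + sin φ·ΔZ = (0.837703)(0.570481)(-330.7) + (0.837703)(0.821311)(128.9) + (0.546127)(40.5) = -47.24 m.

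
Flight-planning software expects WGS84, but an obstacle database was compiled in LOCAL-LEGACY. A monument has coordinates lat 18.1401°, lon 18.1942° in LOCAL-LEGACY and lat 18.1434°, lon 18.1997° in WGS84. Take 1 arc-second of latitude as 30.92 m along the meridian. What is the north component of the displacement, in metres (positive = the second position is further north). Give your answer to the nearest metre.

ΔN = 367 m

Δφ = 18.1434° − 18.1401° = +0.0033°; Δλ = 18.1997° − 18.1942° = +0.0055°.
1° of latitude = 3600 × 30.92 = 111312 m.
ΔN = Δφ × 111312 = 367.3 m; ΔE = Δλ × 111312 × cos(18.1401°) = +0.0055 × 111312 × 0.950298 = 581.8 m.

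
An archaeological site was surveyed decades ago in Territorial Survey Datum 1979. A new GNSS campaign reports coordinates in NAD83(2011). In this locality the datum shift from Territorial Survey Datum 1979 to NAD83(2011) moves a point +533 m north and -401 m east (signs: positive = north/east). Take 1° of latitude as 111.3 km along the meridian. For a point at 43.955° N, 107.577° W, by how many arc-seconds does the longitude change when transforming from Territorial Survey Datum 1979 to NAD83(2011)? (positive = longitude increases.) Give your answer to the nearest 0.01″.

At latitude 43.955°, cos φ = 0.719885.
1° of longitude at this latitude = 111.3 × cos φ = 80.12 km, so Δλ = -401.0 / 80123.2 = -0.0050048° = -18.017″.

Δλ = -18.02″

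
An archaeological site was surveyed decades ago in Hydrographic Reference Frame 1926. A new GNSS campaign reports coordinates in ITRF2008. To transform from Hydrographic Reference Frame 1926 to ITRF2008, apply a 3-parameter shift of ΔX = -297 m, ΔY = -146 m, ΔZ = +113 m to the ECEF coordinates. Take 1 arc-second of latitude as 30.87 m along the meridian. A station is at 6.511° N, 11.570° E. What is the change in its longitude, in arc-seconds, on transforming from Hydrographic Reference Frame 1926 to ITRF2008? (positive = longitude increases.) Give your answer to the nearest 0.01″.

sin φ = 0.113394, cos φ = 0.993550, sin λ = 0.200565, cos λ = 0.979680.
East component: ΔE = −sin λ·ΔX + cos λ·ΔY = −(0.200565)(-297) + (0.979680)(-146) = -83.47 m.
1° of latitude spans 3600 × 30.87 = 111132 m; at latitude φ, 1° of longitude spans that × cos φ = 110415.2 m, so Δλ = -83.47 / 110415.2 × 3600 = -2.721″.

Δλ = -2.72″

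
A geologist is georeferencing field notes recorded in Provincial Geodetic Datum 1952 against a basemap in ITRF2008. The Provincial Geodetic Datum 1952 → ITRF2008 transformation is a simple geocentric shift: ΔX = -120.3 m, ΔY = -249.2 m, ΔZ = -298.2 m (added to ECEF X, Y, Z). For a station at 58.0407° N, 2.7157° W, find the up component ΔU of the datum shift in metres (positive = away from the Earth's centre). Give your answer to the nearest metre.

ΔU = -310 m

The local up (radial) axis is (cos φ cos λ, cos φ sin λ, sin φ), giving ΔU = -63.605 + 6.250 − 253.000 = -310.36 m.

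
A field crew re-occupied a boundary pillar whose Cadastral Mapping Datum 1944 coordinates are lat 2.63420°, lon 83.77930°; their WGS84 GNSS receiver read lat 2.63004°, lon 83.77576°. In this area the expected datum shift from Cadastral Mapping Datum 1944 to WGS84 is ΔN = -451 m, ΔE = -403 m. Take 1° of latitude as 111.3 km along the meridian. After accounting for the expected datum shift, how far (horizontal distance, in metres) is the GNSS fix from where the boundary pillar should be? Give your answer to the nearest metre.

Observed coordinate differences: Δφ = -0.00416°, Δλ = -0.00354°.
Converting to metres (1° lat = 111300 m, cos φ = 0.998943): observed ΔN = -463.0 m, observed ΔE = -393.6 m.
Subtracting the expected shift leaves a residual of -463.0 − (-451) = -12.0 m north and -393.6 − (-403) = 9.4 m east.
Residual distance = √((-12.0)² + 9.4²) = 15.3 m.

15 m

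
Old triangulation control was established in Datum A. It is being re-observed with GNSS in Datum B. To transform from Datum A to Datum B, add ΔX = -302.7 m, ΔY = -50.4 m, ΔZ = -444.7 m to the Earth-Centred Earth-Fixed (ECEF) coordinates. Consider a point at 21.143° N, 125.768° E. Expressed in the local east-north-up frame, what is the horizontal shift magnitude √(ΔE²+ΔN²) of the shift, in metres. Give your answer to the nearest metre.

539 m

The local east axis at (φ, λ) is (−sin λ, cos λ, 0), so ΔE = −sin(125.768°)·(-302.7) + cos(125.768°)·(-50.4) = 275.07 m.
The local north axis is (−sin φ cos λ, −sin φ sin λ, cos φ), giving ΔN = -63.818 + 14.750 − 414.764 = -463.83 m.
Horizontal magnitude = √(ΔE² + ΔN²) = √(275.07² + (-463.83)²) = 539.26 m.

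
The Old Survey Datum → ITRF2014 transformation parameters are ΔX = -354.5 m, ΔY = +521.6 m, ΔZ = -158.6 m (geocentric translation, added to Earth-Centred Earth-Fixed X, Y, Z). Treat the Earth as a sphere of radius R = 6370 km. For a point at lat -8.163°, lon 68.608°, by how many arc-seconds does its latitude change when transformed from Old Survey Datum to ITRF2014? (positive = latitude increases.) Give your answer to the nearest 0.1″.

Δφ = -3.4″

sin φ = -0.141990, cos φ = 0.989868, sin λ = 0.931107, cos λ = 0.364747.
North component: ΔN = −sin φ cos λ·ΔX − sin φ sin λ·ΔY + cos φ·ΔZ = −(-0.141990)(0.364747)(-354.5) − (-0.141990)(0.931107)(521.6) + (0.989868)(-158.6) = -106.39 m.
1° of latitude spans πR/180 = 111177 m, so Δφ = -106.39 / 111177 × 3600 = -3.445″.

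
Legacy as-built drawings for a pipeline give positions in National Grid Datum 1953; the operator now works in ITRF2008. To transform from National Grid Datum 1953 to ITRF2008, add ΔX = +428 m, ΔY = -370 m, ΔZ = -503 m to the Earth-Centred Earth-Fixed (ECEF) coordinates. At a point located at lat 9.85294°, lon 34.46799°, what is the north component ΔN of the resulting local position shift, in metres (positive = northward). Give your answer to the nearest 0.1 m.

The local north axis is (−sin φ cos λ, −sin φ sin λ, cos φ), giving ΔN = -60.382 + 35.832 − 495.581 = -520.13 m.

ΔN = -520.1 m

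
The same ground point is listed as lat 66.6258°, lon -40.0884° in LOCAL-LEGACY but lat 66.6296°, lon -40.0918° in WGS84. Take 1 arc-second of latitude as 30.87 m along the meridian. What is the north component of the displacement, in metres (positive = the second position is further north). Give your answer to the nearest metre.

ΔN = 422 m

Δφ = 66.6296° − 66.6258° = +0.0038°; Δλ = -40.0918° − -40.0884° = -0.0034°.
1° of latitude = 3600 × 30.87 = 111132 m.
ΔN = Δφ × 111132 = 422.3 m; ΔE = Δλ × 111132 × cos(66.6258°) = -0.0034 × 111132 × 0.396735 = -149.9 m.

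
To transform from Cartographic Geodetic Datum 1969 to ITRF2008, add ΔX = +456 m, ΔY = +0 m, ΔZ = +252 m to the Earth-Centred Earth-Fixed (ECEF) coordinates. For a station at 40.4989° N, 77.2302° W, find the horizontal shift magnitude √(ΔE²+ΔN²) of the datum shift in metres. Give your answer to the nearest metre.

At φ = 40.4989°, λ = -77.2302°: sin φ = 0.649433, cos φ = 0.760418, sin λ = -0.975266, cos λ = 0.221034.
ΔE = −sin λ·ΔX + cos λ·ΔY = −(-0.975266)·(456) + (0.221034)·(0) = 444.72 m.
ΔN = −sin φ cos λ·ΔX − sin φ sin λ·ΔY + cos φ·ΔZ = −(0.649433)(0.221034)(456) − (0.649433)(-0.975266)(0) + (0.760418)(252) = 126.17 m.
Horizontal magnitude = √(ΔE² + ΔN²) = √(444.72² + 126.17²) = 462.27 m.

462 m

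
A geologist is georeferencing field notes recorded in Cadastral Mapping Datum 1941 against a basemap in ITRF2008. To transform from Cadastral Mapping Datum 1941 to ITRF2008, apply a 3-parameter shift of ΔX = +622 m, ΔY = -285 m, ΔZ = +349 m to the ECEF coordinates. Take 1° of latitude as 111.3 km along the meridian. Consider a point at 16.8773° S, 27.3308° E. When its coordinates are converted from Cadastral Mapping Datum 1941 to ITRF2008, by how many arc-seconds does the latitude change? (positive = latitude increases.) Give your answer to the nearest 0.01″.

Δφ = 14.76″

sin φ = -0.290323, cos φ = 0.956929, sin λ = 0.459127, cos λ = 0.888371.
North component: ΔN = −sin φ cos λ·ΔX − sin φ sin λ·ΔY + cos φ·ΔZ = −(-0.290323)(0.888371)(622) − (-0.290323)(0.459127)(-285) + (0.956929)(349) = 456.40 m.
1° of latitude spans 111300 m, so Δφ = 456.40 / 111300 × 3600 = 14.762″.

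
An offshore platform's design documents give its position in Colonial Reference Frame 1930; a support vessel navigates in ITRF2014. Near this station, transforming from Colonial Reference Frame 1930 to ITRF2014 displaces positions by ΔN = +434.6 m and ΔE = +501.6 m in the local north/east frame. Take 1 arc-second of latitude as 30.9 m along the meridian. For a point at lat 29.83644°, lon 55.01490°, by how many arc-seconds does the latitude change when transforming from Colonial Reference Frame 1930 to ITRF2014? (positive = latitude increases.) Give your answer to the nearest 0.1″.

Δφ = 14.1″

1″ of latitude = 30.90 m, so Δφ = 434.6 / 30.90 = 14.065″.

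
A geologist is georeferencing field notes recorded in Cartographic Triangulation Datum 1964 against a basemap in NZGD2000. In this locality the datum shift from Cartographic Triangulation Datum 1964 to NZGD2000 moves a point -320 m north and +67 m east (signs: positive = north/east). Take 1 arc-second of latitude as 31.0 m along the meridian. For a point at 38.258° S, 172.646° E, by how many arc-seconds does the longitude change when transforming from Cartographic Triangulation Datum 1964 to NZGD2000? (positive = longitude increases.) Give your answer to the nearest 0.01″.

At latitude -38.258°, cos φ = 0.785230.
1″ of longitude at this latitude = 31.00 × cos φ = 24.3421 m, so Δλ = 67.0 / 24.3421 = 2.752″.

Δλ = 2.75″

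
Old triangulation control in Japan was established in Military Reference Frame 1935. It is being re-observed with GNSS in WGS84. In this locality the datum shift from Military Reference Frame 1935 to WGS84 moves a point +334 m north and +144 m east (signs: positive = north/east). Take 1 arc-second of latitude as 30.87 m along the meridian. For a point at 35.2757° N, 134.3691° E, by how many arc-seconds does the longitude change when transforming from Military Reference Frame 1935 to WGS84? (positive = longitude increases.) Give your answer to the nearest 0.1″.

Δλ = 5.7″

At latitude 35.2757°, cos φ = 0.816383.
1″ of longitude at this latitude = 30.87 × cos φ = 25.2017 m, so Δλ = 144.0 / 25.2017 = 5.714″.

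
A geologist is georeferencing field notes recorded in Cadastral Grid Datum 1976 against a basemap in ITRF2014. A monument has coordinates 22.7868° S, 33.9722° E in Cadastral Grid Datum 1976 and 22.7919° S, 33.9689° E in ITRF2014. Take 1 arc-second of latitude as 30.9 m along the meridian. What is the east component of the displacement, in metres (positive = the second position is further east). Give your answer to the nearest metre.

ΔE = -338 m

Δφ = -22.7919° − -22.7868° = -0.0051°; Δλ = 33.9689° − 33.9722° = -0.0033°.
1° of latitude = 3600 × 30.90 = 111240 m.
ΔN = Δφ × 111240 = -567.3 m; ΔE = Δλ × 111240 × cos(-22.7868°) = -0.0033 × 111240 × 0.921952 = -338.4 m.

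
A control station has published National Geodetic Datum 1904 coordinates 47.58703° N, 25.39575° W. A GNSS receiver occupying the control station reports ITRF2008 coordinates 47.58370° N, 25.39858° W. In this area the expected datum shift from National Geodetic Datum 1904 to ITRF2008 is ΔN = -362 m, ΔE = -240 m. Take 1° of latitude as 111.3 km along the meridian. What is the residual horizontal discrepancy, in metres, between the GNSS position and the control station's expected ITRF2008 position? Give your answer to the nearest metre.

Observed coordinate differences: Δφ = -0.00333°, Δλ = -0.00283°.
Converting to metres (1° lat = 111300 m, cos φ = 0.674470): observed ΔN = -370.6 m, observed ΔE = -212.4 m.
Subtracting the expected shift leaves a residual of -370.6 − (-362) = -8.6 m north and -212.4 − (-240) = 27.6 m east.
Residual distance = √((-8.6)² + 27.6²) = 28.9 m.

29 m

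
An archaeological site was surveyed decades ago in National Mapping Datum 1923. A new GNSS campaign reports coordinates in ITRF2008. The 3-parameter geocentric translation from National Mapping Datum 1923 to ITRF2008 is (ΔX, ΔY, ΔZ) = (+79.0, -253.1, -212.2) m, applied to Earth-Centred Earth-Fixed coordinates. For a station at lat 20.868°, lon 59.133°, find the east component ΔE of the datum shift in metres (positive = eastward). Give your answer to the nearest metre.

At φ = 20.868°, λ = 59.133°: sin φ = 0.356216, cos φ = 0.934404, sin λ = 0.858361, cos λ = 0.513047.
ΔE = −sin λ·ΔX + cos λ·ΔY = −(0.858361)·(79.0) + (0.513047)·(-253.1) = -197.66 m.

ΔE = -198 m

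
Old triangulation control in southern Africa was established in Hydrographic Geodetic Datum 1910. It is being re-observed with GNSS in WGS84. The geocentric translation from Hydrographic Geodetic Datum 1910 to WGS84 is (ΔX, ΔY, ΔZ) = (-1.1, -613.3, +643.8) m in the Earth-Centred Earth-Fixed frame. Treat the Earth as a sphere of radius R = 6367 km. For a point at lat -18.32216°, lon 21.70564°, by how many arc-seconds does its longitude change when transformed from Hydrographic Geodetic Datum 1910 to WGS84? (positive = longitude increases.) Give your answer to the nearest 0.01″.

Δλ = -19.43″

sin φ = -0.314360, cos φ = 0.949304, sin λ = 0.369838, cos λ = 0.929096.
East component: ΔE = −sin λ·ΔX + cos λ·ΔY = −(0.369838)(-1.1) + (0.929096)(-613.3) = -569.41 m.
1° of latitude spans πR/180 = 111125 m; at latitude φ, 1° of longitude spans that × cos φ = 105491.5 m, so Δλ = -569.41 / 105491.5 × 3600 = -19.432″.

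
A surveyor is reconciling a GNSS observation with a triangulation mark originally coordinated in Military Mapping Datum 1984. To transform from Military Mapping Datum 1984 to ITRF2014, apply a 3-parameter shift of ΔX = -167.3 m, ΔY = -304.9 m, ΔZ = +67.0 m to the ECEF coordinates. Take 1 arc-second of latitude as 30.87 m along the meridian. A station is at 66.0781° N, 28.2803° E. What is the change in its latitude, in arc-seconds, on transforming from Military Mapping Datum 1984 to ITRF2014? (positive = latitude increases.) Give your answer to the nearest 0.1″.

Δφ = 9.5″

sin φ = 0.914099, cos φ = 0.405491, sin λ = 0.473785, cos λ = 0.880640.
North component: ΔN = −sin φ cos λ·ΔX − sin φ sin λ·ΔY + cos φ·ΔZ = −(0.914099)(0.880640)(-167.3) − (0.914099)(0.473785)(-304.9) + (0.405491)(67.0) = 293.89 m.
1° of latitude spans 3600 × 30.87 = 111132 m, so Δφ = 293.89 / 111132 × 3600 = 9.520″.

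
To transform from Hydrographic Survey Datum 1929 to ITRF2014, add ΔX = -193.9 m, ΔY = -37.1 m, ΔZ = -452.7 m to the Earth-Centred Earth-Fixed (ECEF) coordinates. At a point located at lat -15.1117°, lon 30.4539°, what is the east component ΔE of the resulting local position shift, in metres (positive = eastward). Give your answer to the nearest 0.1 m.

ΔE = 66.3 m

At φ = -15.1117°, λ = 30.4539°: sin φ = -0.260702, cos φ = 0.965419, sin λ = 0.506845, cos λ = 0.862037.
ΔE = −sin λ·ΔX + cos λ·ΔY = −(0.506845)·(-193.9) + (0.862037)·(-37.1) = 66.30 m.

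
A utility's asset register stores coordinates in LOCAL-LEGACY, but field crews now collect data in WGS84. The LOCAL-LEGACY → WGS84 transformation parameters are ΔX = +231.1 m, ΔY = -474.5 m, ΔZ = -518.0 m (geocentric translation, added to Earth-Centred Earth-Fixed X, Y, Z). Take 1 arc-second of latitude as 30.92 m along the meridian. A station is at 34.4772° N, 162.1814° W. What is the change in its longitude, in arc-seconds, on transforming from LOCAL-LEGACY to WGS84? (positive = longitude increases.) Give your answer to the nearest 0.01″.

sin φ = 0.566078, cos φ = 0.824352, sin λ = -0.306004, cos λ = -0.952030.
East component: ΔE = −sin λ·ΔX + cos λ·ΔY = −(-0.306004)(231.1) + (-0.952030)(-474.5) = 522.46 m.
1° of latitude spans 3600 × 30.92 = 111312 m; at latitude φ, 1° of longitude spans that × cos φ = 91760.2 m, so Δλ = 522.46 / 91760.2 × 3600 = 20.497″.

Δλ = 20.50″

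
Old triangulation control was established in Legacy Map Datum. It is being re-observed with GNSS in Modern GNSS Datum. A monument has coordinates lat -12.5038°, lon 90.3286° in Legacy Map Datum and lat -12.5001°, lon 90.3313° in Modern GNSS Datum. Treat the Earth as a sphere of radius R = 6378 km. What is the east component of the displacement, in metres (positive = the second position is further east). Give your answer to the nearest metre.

ΔE = 293 m

Δφ = -12.5001° − -12.5038° = +0.0037°; Δλ = 90.3313° − 90.3286° = +0.0027°.
1° along a meridian = πR/180 = 111317 m.
ΔN = Δφ × 111317 = 411.9 m; ΔE = Δλ × 111317 × cos(-12.5038°) = +0.0027 × 111317 × 0.976282 = 293.4 m.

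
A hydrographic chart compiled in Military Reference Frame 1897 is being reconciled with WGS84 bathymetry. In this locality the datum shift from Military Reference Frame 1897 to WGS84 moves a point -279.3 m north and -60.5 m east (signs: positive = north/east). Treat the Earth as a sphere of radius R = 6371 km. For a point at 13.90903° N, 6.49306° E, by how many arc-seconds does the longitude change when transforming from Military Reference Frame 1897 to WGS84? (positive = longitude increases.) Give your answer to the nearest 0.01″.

Δλ = -2.02″

At latitude 13.90903°, cos φ = 0.970679.
One radian of longitude at latitude φ spans R cos φ, so Δλ = ΔE / (R cos φ) = -60.5 / (6371000 × 0.970679) = -9.7830e-06 rad = -2.018″.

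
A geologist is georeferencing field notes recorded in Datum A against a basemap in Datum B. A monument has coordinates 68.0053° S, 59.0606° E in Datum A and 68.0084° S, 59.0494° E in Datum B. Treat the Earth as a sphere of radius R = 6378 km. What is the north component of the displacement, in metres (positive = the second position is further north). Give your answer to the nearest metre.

Δφ = -68.0084° − -68.0053° = -0.0031°; Δλ = 59.0494° − 59.0606° = -0.0112°.
1° along a meridian = πR/180 = 111317 m.
ΔN = Δφ × 111317 = -345.1 m; ΔE = Δλ × 111317 × cos(-68.0053°) = -0.0112 × 111317 × 0.374521 = -466.9 m.

ΔN = -345 m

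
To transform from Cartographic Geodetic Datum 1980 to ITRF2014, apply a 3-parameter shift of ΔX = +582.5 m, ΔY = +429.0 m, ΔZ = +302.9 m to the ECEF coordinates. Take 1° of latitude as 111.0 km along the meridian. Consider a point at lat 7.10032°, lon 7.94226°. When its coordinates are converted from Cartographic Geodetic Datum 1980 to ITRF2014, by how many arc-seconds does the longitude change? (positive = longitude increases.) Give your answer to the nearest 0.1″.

sin φ = 0.123607, cos φ = 0.992331, sin λ = 0.138175, cos λ = 0.990408.
East component: ΔE = −sin λ·ΔX + cos λ·ΔY = −(0.138175)(582.5) + (0.990408)(429.0) = 344.40 m.
1° of latitude spans 111000 m; at latitude φ, 1° of longitude spans that × cos φ = 110148.8 m, so Δλ = 344.40 / 110148.8 × 3600 = 11.256″.

Δλ = 11.3″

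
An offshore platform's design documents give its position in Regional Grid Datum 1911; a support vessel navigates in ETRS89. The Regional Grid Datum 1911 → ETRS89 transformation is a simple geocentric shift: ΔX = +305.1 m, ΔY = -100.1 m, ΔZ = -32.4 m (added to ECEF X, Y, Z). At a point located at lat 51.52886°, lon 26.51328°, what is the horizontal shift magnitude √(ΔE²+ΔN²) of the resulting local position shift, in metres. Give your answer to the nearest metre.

The local east axis at (φ, λ) is (−sin λ, cos λ, 0), so ΔE = −sin(26.51328°)·305.1 + cos(26.51328°)·(-100.1) = -225.77 m.
The local north axis is (−sin φ cos λ, −sin φ sin λ, cos φ), giving ΔN = -213.748 + 34.985 − 20.157 = -198.92 m.
Horizontal magnitude = √(ΔE² + ΔN²) = √((-225.77)² + (-198.92)²) = 300.90 m.

301 m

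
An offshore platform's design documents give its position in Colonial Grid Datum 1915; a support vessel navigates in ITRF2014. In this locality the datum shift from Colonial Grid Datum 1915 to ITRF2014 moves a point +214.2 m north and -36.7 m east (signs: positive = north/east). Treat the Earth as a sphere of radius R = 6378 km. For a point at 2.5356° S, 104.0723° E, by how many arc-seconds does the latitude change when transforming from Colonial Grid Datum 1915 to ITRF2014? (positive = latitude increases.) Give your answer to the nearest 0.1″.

On a sphere of radius R, 1 rad of latitude = R, so Δφ = ΔN / R = 214.2 / 6378000 = 3.3584e-05 rad = 6.927″.

Δφ = 6.9″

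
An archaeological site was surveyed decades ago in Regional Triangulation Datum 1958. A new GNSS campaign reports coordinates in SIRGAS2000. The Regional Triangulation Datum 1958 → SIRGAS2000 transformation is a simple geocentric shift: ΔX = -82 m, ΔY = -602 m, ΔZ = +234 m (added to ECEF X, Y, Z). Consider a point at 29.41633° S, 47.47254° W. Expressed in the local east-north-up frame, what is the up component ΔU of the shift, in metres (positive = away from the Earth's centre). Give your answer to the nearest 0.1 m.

At φ = -29.41633°, λ = -47.47254°: sin φ = -0.491152, cos φ = 0.871074, sin λ = -0.736953, cos λ = 0.675943.
ΔU = cos φ cos λ·ΔX + cos φ sin λ·ΔY + sin φ·ΔZ = (0.871074)(0.675943)(-82) + (0.871074)(-0.736953)(-602) + (-0.491152)(234) = 223.24 m.

ΔU = 223.2 m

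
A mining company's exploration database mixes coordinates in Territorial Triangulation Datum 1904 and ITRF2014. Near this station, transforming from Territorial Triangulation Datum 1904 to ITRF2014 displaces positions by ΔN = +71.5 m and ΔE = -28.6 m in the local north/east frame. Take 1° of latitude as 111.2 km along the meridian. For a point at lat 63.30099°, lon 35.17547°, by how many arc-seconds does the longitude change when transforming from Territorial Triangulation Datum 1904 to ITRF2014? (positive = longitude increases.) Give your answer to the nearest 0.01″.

At latitude 63.30099°, cos φ = 0.449304.
1° of longitude at this latitude = 111.2 × cos φ = 49.96 km, so Δλ = -28.6 / 49962.6 = -0.0005724° = -2.061″.

Δλ = -2.06″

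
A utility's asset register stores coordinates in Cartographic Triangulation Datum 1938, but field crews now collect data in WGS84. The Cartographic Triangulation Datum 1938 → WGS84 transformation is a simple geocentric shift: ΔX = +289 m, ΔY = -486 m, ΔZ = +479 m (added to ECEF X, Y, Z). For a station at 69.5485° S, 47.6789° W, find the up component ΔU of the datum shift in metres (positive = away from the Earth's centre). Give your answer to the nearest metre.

At φ = -69.5485°, λ = -47.6789°: sin φ = -0.936968, cos φ = 0.349414, sin λ = -0.739383, cos λ = 0.673285.
ΔU = cos φ cos λ·ΔX + cos φ sin λ·ΔY + sin φ·ΔZ = (0.349414)(0.673285)(289) + (0.349414)(-0.739383)(-486) + (-0.936968)(479) = -255.26 m.

ΔU = -255 m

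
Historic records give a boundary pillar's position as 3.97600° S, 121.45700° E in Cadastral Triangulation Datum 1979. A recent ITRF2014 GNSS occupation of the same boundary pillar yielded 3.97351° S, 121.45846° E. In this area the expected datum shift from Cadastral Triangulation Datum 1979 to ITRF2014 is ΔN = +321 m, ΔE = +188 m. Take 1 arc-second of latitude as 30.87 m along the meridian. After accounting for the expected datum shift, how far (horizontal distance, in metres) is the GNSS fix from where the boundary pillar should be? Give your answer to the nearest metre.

Observed coordinate differences: Δφ = +0.00249°, Δλ = +0.00146°.
Converting to metres (1° lat = 111132 m, cos φ = 0.997593): observed ΔN = 276.7 m, observed ΔE = 161.9 m.
Subtracting the expected shift leaves a residual of 276.7 − (321) = -44.3 m north and 161.9 − (188) = -26.1 m east.
Residual distance = √((-44.3)² + (-26.1)²) = 51.4 m.

51 m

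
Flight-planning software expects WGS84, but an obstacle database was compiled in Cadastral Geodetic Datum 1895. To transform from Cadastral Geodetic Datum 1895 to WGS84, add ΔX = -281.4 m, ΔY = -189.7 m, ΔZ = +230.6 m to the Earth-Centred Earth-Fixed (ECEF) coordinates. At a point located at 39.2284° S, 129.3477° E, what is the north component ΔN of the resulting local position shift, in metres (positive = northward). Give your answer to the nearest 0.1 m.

At φ = -39.2284°, λ = 129.3477°: sin φ = -0.632413, cos φ = 0.774631, sin λ = 0.773313, cos λ = -0.634025.
ΔN = −sin φ cos λ·ΔX − sin φ sin λ·ΔY + cos φ·ΔZ = −(-0.632413)(-0.634025)(-281.4) − (-0.632413)(0.773313)(-189.7) + (0.774631)(230.6) = 198.69 m.

ΔN = 198.7 m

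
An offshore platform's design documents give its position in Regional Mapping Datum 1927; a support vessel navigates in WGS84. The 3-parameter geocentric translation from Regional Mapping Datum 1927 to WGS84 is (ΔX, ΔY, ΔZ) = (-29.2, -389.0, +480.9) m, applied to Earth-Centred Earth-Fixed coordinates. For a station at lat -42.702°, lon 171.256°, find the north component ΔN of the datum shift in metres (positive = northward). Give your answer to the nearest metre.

At φ = -42.702°, λ = 171.256°: sin φ = -0.678185, cos φ = 0.734891, sin λ = 0.152020, cos λ = -0.988377.
ΔN = −sin φ cos λ·ΔX − sin φ sin λ·ΔY + cos φ·ΔZ = −(-0.678185)(-0.988377)(-29.2) − (-0.678185)(0.152020)(-389.0) + (0.734891)(480.9) = 332.88 m.

ΔN = 333 m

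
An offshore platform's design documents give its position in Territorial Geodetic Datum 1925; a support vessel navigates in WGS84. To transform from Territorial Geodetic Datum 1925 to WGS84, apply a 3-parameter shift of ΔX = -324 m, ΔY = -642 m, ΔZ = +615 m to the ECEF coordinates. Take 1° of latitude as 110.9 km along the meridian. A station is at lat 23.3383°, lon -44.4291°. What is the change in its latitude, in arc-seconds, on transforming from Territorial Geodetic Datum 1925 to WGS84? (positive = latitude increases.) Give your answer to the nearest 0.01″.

sin φ = 0.396159, cos φ = 0.918182, sin λ = -0.700026, cos λ = 0.714117.
North component: ΔN = −sin φ cos λ·ΔX − sin φ sin λ·ΔY + cos φ·ΔZ = −(0.396159)(0.714117)(-324) − (0.396159)(-0.700026)(-642) + (0.918182)(615) = 478.30 m.
1° of latitude spans 110900 m, so Δφ = 478.30 / 110900 × 3600 = 15.526″.

Δφ = 15.53″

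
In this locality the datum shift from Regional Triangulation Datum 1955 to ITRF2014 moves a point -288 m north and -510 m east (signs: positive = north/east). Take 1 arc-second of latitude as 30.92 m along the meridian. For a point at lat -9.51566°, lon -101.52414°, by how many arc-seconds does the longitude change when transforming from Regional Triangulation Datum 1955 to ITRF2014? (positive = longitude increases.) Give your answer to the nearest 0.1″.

At latitude -9.51566°, cos φ = 0.986240.
1″ of longitude at this latitude = 30.92 × cos φ = 30.4946 m, so Δλ = -510.0 / 30.4946 = -16.724″.

Δλ = -16.7″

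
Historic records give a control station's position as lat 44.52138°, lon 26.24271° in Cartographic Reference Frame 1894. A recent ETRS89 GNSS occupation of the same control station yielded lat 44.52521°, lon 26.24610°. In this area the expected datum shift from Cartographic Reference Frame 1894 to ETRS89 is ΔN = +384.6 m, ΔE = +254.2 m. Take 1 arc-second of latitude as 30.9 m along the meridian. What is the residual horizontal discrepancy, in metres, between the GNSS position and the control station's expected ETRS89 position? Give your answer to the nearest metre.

44 m

Observed coordinate differences: Δφ = +0.00383°, Δλ = +0.00339°.
Converting to metres (1° lat = 111240 m, cos φ = 0.712989): observed ΔN = 426.0 m, observed ΔE = 268.9 m.
Subtracting the expected shift leaves a residual of 426.0 − (384.6) = 41.4 m north and 268.9 − (254.2) = 14.7 m east.
Residual distance = √(41.4² + 14.7²) = 44.0 m.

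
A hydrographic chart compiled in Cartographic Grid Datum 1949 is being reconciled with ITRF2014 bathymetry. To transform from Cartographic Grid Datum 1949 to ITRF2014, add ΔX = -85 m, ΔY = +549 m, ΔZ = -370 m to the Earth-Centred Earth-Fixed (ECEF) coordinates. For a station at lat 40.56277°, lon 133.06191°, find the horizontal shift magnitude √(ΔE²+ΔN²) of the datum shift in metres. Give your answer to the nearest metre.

659 m

The local east axis at (φ, λ) is (−sin λ, cos λ, 0), so ΔE = −sin(133.06191°)·(-85) + cos(133.06191°)·549 = -312.75 m.
The local north axis is (−sin φ cos λ, −sin φ sin λ, cos φ), giving ΔN = -37.740 − 260.833 − 281.087 = -579.66 m.
Horizontal magnitude = √(ΔE² + ΔN²) = √((-312.75)² + (-579.66)²) = 658.65 m.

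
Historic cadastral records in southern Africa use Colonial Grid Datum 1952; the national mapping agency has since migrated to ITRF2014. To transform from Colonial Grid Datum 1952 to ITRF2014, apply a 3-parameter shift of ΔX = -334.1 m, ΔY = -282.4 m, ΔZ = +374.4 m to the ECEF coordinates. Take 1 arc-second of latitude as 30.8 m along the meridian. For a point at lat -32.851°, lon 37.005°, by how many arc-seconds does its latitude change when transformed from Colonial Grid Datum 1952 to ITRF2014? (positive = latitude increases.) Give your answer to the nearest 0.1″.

Δφ = 2.5″

sin φ = -0.542456, cos φ = 0.840084, sin λ = 0.601885, cos λ = 0.798583.
North component: ΔN = −sin φ cos λ·ΔX − sin φ sin λ·ΔY + cos φ·ΔZ = −(-0.542456)(0.798583)(-334.1) − (-0.542456)(0.601885)(-282.4) + (0.840084)(374.4) = 77.59 m.
1° of latitude spans 3600 × 30.80 = 110880 m, so Δφ = 77.59 / 110880 × 3600 = 2.519″.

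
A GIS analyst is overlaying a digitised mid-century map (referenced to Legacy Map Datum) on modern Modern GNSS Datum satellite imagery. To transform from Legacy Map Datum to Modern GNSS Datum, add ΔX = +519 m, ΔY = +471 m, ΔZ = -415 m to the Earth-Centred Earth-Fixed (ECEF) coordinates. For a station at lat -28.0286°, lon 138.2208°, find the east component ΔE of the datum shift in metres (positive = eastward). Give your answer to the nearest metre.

ΔE = -697 m

The local east axis at (φ, λ) is (−sin λ, cos λ, 0), so ΔE = −sin(138.2208°)·519 + cos(138.2208°)·471 = -697.02 m.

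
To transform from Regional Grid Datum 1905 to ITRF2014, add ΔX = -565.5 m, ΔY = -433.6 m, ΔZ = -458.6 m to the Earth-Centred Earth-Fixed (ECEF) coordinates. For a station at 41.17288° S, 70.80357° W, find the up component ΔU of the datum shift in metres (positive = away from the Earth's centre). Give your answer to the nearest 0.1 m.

ΔU = 470.2 m

At φ = -41.17288°, λ = -70.80357°: sin φ = -0.658333, cos φ = 0.752727, sin λ = -0.944397, cos λ = 0.328808.
ΔU = cos φ cos λ·ΔX + cos φ sin λ·ΔY + sin φ·ΔZ = (0.752727)(0.328808)(-565.5) + (0.752727)(-0.944397)(-433.6) + (-0.658333)(-458.6) = 470.18 m.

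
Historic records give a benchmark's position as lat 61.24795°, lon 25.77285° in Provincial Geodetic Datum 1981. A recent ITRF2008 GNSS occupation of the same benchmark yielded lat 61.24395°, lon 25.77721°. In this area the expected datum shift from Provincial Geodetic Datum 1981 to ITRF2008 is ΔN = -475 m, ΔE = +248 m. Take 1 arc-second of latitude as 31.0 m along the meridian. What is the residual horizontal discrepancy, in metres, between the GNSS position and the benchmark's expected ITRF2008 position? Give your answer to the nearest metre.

32 m

Observed coordinate differences: Δφ = -0.00400°, Δλ = +0.00436°.
Converting to metres (1° lat = 111600 m, cos φ = 0.481020): observed ΔN = -446.4 m, observed ΔE = 234.1 m.
Subtracting the expected shift leaves a residual of -446.4 − (-475) = 28.6 m north and 234.1 − (248) = -13.9 m east.
Residual distance = √(28.6² + (-13.9)²) = 31.8 m.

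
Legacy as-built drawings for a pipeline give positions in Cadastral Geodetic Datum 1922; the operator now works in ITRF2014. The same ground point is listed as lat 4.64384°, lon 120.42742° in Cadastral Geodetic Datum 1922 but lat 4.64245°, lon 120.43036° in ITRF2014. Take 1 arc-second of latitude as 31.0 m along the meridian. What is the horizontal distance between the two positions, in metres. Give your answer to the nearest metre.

362 m

Δφ = 4.64245° − 4.64384° = -0.00139°; Δλ = 120.43036° − 120.42742° = +0.00294°.
1° of latitude = 3600 × 31.00 = 111600 m.
ΔN = Δφ × 111600 = -155.1 m; ΔE = Δλ × 111600 × cos(4.64384°) = +0.00294 × 111600 × 0.996717 = 327.0 m.
Distance = √(ΔE² + ΔN²) = √(327.0² + (-155.1)²) = 362.0 m.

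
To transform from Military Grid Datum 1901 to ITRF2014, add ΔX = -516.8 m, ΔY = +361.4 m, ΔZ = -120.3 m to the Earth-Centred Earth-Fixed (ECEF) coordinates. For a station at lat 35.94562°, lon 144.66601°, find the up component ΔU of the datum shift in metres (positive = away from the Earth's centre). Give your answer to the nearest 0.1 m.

The local up (radial) axis is (cos φ cos λ, cos φ sin λ, sin φ), giving ΔU = 341.319 + 169.211 − 70.618 = 439.91 m.

ΔU = 439.9 m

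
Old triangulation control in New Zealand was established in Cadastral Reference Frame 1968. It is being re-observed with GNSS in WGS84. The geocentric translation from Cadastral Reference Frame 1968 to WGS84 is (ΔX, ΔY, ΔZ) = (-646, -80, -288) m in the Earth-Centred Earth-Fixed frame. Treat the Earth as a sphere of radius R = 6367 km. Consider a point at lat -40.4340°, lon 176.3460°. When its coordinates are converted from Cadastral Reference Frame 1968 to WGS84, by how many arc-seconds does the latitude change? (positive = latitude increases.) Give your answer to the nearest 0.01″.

Δφ = 6.34″

sin φ = -0.648572, cos φ = 0.761154, sin λ = 0.063731, cos λ = -0.997967.
North component: ΔN = −sin φ cos λ·ΔX − sin φ sin λ·ΔY + cos φ·ΔZ = −(-0.648572)(-0.997967)(-646) − (-0.648572)(0.063731)(-80) + (0.761154)(-288) = 195.61 m.
1° of latitude spans πR/180 = 111125 m, so Δφ = 195.61 / 111125 × 3600 = 6.337″.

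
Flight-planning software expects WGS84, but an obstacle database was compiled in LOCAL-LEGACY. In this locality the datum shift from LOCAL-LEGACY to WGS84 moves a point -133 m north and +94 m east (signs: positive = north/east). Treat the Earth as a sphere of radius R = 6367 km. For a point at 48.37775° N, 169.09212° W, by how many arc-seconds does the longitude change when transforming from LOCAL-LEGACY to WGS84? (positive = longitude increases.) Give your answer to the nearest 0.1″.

Δλ = 4.6″

At latitude 48.37775°, cos φ = 0.664217.
One radian of longitude at latitude φ spans R cos φ, so Δλ = ΔE / (R cos φ) = 94.0 / (6367000 × 0.664217) = 2.2227e-05 rad = 4.585″.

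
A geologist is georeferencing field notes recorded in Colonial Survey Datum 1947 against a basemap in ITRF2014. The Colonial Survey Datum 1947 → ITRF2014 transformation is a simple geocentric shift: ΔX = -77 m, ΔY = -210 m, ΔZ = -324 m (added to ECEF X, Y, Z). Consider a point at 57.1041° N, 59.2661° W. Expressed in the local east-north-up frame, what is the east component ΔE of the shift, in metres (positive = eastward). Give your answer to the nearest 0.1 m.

ΔE = -173.5 m

At φ = 57.1041°, λ = -59.2661°: sin φ = 0.839659, cos φ = 0.543114, sin λ = -0.859550, cos λ = 0.511052.
ΔE = −sin λ·ΔX + cos λ·ΔY = −(-0.859550)·(-77) + (0.511052)·(-210) = -173.51 m.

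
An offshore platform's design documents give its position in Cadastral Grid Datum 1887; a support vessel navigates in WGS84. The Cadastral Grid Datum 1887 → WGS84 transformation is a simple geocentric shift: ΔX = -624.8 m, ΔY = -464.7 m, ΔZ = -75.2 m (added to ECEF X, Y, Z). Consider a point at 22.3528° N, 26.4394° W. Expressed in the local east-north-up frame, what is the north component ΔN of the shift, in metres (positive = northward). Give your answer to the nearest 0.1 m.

ΔN = 64.5 m

At φ = 22.3528°, λ = -26.4394°: sin φ = 0.380309, cos φ = 0.924860, sin λ = -0.445251, cos λ = 0.895406.
ΔN = −sin φ cos λ·ΔX − sin φ sin λ·ΔY + cos φ·ΔZ = −(0.380309)(0.895406)(-624.8) − (0.380309)(-0.445251)(-464.7) + (0.924860)(-75.2) = 64.53 m.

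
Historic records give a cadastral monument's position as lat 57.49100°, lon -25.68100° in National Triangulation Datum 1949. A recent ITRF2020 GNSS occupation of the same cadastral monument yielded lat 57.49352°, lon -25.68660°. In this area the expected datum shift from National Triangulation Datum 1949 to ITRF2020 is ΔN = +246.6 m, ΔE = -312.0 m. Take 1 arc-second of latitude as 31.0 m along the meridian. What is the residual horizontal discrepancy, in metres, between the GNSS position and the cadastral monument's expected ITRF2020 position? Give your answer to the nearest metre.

Observed coordinate differences: Δφ = +0.00252°, Δλ = -0.00560°.
Converting to metres (1° lat = 111600 m, cos φ = 0.537432): observed ΔN = 281.2 m, observed ΔE = -335.9 m.
Subtracting the expected shift leaves a residual of 281.2 − (246.6) = 34.6 m north and -335.9 − (-312.0) = -23.9 m east.
Residual distance = √(34.6² + (-23.9)²) = 42.1 m.

42 m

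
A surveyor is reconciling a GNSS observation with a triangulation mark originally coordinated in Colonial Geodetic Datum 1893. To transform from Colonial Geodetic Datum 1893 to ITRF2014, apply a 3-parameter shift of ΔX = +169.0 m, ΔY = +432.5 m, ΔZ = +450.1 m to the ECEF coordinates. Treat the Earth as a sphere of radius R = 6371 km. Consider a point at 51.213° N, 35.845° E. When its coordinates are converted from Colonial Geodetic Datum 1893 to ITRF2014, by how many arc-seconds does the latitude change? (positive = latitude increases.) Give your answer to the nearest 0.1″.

Δφ = -0.7″

sin φ = 0.779480, cos φ = 0.626427, sin λ = 0.585595, cos λ = 0.810604.
North component: ΔN = −sin φ cos λ·ΔX − sin φ sin λ·ΔY + cos φ·ΔZ = −(0.779480)(0.810604)(169.0) − (0.779480)(0.585595)(432.5) + (0.626427)(450.1) = -22.25 m.
1° of latitude spans πR/180 = 111195 m, so Δφ = -22.25 / 111195 × 3600 = -0.720″.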